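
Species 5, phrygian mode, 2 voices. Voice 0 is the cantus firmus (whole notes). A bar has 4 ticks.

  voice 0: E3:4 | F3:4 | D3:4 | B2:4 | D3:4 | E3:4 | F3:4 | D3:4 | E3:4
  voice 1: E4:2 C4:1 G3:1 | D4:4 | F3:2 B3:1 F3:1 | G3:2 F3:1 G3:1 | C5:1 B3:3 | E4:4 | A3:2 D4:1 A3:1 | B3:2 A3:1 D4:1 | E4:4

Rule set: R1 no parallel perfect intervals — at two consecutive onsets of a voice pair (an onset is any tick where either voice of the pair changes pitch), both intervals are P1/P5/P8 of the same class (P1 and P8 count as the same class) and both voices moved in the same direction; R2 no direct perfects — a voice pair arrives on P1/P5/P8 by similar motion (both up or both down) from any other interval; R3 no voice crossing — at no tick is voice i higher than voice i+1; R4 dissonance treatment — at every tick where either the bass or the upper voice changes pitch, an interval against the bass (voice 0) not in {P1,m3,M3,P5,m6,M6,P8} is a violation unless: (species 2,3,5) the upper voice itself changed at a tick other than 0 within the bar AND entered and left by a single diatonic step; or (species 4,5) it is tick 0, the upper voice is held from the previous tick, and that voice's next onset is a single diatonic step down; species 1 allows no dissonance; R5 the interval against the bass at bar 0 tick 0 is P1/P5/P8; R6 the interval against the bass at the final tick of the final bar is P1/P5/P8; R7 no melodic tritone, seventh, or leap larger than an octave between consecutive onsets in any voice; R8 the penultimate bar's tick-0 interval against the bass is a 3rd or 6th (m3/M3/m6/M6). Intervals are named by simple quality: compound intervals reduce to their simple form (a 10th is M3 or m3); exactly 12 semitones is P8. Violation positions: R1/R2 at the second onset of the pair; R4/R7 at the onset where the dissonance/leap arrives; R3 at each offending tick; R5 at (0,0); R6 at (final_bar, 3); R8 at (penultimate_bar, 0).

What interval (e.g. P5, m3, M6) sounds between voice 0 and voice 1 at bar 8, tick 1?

voice 0=E3 voice 1=E4 -> P8

P8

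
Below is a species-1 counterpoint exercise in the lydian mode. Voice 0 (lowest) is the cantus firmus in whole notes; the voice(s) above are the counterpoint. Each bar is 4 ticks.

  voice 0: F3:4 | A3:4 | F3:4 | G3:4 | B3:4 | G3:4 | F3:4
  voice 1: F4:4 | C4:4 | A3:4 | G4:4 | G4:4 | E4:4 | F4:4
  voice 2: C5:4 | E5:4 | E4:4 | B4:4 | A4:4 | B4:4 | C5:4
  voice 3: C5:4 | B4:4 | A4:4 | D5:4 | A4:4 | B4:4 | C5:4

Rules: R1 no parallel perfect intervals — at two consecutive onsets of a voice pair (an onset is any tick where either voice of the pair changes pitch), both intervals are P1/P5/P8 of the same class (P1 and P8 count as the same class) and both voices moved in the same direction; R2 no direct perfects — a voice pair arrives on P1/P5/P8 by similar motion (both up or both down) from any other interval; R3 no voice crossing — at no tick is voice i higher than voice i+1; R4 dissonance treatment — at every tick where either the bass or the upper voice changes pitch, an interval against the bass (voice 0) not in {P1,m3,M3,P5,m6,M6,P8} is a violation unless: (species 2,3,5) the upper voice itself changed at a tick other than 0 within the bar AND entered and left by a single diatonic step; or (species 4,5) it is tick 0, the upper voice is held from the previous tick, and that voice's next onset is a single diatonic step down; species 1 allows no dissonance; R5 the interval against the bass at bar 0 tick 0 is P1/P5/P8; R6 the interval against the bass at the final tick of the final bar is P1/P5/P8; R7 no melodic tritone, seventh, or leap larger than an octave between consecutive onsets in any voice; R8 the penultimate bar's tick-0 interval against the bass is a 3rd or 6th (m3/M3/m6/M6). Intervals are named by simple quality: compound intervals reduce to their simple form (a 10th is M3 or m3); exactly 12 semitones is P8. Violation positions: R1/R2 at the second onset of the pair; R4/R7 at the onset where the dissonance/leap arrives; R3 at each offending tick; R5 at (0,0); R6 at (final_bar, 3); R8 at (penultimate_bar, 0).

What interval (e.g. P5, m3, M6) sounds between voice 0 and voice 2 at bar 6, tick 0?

voice 0=F3 voice 2=C5 -> P5

P5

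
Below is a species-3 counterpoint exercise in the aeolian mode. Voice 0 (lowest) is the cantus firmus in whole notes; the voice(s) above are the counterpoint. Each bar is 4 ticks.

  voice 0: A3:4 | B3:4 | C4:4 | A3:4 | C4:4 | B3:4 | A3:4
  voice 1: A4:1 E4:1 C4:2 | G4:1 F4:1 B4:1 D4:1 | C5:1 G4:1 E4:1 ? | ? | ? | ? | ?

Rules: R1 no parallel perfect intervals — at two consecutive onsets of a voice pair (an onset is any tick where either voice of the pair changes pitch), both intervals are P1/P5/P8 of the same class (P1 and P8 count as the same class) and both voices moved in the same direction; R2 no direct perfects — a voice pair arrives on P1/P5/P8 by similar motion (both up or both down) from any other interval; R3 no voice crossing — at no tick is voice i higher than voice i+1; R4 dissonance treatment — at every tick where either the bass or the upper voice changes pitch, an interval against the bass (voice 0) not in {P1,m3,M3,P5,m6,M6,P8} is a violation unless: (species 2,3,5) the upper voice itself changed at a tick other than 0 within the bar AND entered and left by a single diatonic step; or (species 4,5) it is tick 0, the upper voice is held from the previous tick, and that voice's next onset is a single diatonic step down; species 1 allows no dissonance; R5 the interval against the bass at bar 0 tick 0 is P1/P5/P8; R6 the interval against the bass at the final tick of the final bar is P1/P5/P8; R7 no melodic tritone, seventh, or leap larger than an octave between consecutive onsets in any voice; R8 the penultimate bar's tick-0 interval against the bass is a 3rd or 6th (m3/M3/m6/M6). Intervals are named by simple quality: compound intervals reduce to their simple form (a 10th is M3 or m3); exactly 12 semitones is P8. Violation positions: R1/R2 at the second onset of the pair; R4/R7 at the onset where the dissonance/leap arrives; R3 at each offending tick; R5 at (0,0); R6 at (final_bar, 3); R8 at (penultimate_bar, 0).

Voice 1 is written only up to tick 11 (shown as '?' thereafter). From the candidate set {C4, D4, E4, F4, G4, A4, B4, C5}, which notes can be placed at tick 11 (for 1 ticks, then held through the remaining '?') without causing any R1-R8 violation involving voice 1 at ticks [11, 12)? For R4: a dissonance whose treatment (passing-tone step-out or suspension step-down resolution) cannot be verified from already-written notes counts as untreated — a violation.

{A4, C4, C5, E4, G4}

C4: legal
D4: violates R4
E4: legal
F4: violates R4
G4: legal
A4: legal
B4: violates R4
C5: legal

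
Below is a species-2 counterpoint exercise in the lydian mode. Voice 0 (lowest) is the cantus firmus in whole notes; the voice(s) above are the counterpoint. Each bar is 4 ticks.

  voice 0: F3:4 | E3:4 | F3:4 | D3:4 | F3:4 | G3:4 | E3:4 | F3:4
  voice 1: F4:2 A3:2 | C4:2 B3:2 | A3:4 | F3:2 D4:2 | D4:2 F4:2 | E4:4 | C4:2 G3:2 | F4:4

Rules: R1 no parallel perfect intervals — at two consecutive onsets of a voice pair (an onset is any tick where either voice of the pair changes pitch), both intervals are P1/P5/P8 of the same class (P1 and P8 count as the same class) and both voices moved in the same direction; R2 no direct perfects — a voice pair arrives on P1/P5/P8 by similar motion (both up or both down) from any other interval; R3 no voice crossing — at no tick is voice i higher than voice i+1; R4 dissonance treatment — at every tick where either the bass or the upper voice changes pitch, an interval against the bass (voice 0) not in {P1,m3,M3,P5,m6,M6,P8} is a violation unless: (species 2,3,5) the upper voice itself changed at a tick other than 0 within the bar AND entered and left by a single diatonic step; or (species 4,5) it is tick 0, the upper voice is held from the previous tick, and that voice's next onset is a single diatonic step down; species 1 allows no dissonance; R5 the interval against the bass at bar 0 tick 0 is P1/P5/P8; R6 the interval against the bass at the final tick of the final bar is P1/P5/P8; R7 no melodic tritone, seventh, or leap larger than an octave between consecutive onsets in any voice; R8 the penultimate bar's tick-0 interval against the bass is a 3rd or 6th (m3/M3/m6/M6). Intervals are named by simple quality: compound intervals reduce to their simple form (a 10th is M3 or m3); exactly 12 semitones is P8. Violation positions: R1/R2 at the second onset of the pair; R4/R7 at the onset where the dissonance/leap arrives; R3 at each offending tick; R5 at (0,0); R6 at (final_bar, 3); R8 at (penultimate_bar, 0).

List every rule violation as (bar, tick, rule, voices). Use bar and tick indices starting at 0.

(7, 0, R2, (0, 1))
(7, 0, R7, (1,))

bar 0: v0=F3 v1=F4 downbeat P8
bar 1: v0=E3 v1=C4 downbeat m6
bar 2: v0=F3 v1=A3 downbeat M3
bar 3: v0=D3 v1=F3 downbeat m3
bar 4: v0=F3 v1=D4 downbeat M6
bar 5: v0=G3 v1=E4 downbeat M6
bar 6: v0=E3 v1=C4 downbeat m6
bar 7: v0=F3 v1=F4 downbeat P8
  -> R2 @ bar 7 tick 0 v(0, 1): E3/G3 m3 -> F3/F4 P8 similar
  -> R7 @ bar 7 tick 0 v(1,): G3->F4 leap 10st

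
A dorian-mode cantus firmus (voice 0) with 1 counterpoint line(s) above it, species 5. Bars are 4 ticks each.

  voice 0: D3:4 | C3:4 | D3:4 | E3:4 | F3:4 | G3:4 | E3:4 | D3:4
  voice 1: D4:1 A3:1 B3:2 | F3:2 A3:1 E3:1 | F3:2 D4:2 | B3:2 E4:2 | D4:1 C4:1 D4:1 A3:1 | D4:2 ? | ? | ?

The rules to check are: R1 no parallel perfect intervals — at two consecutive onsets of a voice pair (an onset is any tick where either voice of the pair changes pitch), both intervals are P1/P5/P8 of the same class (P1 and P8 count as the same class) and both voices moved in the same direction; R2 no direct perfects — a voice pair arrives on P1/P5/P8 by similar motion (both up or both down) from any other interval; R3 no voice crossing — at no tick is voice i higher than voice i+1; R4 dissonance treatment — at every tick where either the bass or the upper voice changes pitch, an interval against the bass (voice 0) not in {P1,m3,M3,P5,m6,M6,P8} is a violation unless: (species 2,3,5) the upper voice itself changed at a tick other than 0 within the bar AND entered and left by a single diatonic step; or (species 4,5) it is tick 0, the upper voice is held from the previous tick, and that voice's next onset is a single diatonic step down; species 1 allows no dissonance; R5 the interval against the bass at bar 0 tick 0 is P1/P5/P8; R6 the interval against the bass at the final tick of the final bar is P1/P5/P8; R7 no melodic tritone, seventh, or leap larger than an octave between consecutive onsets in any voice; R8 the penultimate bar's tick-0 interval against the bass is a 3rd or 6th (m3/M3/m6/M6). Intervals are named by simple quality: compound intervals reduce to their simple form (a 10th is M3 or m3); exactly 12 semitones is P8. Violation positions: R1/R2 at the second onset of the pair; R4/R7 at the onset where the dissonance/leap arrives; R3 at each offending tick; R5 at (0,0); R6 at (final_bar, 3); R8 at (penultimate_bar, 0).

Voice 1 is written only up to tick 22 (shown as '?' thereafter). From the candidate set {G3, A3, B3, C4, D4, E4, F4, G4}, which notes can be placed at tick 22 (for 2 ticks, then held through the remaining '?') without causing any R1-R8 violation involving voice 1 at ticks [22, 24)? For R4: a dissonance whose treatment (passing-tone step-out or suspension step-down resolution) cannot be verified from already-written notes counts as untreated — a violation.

G3: legal
A3: violates R4
B3: legal
C4: violates R4
D4: legal
E4: legal
F4: violates R4
G4: legal

{B3, D4, E4, G3, G4}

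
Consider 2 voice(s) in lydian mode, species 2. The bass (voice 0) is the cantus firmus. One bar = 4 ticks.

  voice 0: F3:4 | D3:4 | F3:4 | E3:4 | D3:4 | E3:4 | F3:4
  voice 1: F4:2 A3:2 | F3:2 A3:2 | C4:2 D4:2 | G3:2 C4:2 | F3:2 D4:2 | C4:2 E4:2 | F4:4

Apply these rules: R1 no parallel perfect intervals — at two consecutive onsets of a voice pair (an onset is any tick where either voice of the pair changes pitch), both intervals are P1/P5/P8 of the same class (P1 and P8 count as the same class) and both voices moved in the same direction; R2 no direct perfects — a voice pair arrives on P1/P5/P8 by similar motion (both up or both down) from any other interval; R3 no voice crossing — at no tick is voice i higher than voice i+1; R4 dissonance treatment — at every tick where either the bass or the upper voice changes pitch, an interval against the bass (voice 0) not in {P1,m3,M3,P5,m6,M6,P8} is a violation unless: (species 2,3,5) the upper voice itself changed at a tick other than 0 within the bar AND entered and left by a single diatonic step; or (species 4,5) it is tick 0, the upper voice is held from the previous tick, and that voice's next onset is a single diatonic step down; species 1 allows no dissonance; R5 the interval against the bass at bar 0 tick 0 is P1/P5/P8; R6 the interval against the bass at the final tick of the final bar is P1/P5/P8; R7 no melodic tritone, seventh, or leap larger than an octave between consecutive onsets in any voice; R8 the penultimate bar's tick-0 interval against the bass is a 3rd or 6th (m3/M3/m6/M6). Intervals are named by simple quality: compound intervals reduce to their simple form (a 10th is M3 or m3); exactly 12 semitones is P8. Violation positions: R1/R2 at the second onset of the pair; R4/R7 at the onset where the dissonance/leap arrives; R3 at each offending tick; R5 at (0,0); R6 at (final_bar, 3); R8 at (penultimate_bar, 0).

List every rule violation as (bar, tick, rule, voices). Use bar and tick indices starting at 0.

bar 0: v0=F3 v1=F4 downbeat P8
bar 1: v0=D3 v1=F3 downbeat m3
bar 2: v0=F3 v1=C4 downbeat P5
bar 3: v0=E3 v1=G3 downbeat m3
bar 4: v0=D3 v1=F3 downbeat m3
bar 5: v0=E3 v1=C4 downbeat m6
bar 6: v0=F3 v1=F4 downbeat P8
  -> R1 @ bar 2 tick 0 v(0, 1): D3/A3 P5 -> F3/C4 P5 similar
  -> R1 @ bar 6 tick 0 v(0, 1): E3/E4 P8 -> F3/F4 P8 similar

(2, 0, R1, (0, 1))
(6, 0, R1, (0, 1))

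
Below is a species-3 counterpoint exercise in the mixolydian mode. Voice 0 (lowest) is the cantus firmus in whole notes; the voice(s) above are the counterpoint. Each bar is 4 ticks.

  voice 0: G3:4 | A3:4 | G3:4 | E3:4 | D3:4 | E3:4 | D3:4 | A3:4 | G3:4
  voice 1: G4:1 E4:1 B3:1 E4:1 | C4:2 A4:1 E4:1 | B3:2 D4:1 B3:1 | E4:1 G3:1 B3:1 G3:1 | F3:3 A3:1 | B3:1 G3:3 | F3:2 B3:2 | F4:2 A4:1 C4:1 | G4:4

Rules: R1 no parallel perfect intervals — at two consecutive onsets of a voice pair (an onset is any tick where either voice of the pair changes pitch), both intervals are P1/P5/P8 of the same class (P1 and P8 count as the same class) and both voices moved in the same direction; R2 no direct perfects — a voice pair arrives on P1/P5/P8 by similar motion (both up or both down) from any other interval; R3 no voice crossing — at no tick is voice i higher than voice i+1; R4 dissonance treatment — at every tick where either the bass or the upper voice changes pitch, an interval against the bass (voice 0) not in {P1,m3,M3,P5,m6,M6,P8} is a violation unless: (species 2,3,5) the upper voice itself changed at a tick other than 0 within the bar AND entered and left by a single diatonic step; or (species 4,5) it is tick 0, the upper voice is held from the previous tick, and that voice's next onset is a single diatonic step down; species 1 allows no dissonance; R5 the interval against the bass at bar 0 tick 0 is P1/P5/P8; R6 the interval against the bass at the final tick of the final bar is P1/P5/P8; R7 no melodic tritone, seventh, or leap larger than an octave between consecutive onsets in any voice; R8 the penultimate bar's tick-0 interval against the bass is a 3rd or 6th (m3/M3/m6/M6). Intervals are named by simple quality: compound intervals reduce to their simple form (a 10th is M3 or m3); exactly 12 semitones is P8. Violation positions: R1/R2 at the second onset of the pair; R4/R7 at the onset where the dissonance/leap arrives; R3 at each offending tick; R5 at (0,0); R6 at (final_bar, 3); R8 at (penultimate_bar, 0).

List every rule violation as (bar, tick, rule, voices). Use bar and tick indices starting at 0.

bar 0: v0=G3 v1=G4 downbeat P8
bar 1: v0=A3 v1=C4 downbeat m3
bar 2: v0=G3 v1=B3 downbeat M3
bar 3: v0=E3 v1=E4 downbeat P8
bar 4: v0=D3 v1=F3 downbeat m3
bar 5: v0=E3 v1=B3 downbeat P5
bar 6: v0=D3 v1=F3 downbeat m3
bar 7: v0=A3 v1=F4 downbeat m6
bar 8: v0=G3 v1=G4 downbeat P8
  -> R1 @ bar 5 tick 0 v(0, 1): D3/A3 P5 -> E3/B3 P5 similar
  -> R7 @ bar 6 tick 2 v(1,): F3->B3 leap 6st
  -> R7 @ bar 7 tick 0 v(1,): B3->F4 leap 6st

(5, 0, R1, (0, 1))
(6, 2, R7, (1,))
(7, 0, R7, (1,))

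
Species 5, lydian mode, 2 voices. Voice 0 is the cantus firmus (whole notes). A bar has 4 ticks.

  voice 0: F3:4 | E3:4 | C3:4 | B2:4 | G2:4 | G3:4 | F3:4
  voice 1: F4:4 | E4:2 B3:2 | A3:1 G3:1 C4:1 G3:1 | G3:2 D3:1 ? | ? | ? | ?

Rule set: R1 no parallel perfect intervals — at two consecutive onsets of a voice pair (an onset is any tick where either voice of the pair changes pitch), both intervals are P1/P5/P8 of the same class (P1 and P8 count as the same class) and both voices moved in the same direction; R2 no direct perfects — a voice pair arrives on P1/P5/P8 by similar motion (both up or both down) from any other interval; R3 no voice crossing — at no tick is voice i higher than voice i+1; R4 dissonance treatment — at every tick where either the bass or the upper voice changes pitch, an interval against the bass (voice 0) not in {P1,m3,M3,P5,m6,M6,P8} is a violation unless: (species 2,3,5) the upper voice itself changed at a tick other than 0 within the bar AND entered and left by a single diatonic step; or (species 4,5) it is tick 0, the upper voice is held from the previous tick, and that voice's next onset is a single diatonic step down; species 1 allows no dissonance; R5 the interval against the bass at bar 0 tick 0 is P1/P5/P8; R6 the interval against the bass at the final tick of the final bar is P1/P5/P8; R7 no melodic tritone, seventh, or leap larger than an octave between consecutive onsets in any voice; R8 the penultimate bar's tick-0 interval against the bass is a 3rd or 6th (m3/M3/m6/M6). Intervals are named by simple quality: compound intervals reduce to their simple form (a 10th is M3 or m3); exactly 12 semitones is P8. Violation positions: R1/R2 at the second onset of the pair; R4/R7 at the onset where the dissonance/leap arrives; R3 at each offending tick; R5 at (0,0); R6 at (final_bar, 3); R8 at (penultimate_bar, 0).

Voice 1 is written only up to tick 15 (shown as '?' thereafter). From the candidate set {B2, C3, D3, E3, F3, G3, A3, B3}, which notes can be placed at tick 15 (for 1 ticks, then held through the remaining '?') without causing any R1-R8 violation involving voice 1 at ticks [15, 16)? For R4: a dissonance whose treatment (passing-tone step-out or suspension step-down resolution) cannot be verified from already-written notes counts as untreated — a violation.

B2: legal
C3: violates R4
D3: legal
E3: violates R4
F3: violates R4
G3: legal
A3: violates R4
B3: legal

{B2, B3, D3, G3}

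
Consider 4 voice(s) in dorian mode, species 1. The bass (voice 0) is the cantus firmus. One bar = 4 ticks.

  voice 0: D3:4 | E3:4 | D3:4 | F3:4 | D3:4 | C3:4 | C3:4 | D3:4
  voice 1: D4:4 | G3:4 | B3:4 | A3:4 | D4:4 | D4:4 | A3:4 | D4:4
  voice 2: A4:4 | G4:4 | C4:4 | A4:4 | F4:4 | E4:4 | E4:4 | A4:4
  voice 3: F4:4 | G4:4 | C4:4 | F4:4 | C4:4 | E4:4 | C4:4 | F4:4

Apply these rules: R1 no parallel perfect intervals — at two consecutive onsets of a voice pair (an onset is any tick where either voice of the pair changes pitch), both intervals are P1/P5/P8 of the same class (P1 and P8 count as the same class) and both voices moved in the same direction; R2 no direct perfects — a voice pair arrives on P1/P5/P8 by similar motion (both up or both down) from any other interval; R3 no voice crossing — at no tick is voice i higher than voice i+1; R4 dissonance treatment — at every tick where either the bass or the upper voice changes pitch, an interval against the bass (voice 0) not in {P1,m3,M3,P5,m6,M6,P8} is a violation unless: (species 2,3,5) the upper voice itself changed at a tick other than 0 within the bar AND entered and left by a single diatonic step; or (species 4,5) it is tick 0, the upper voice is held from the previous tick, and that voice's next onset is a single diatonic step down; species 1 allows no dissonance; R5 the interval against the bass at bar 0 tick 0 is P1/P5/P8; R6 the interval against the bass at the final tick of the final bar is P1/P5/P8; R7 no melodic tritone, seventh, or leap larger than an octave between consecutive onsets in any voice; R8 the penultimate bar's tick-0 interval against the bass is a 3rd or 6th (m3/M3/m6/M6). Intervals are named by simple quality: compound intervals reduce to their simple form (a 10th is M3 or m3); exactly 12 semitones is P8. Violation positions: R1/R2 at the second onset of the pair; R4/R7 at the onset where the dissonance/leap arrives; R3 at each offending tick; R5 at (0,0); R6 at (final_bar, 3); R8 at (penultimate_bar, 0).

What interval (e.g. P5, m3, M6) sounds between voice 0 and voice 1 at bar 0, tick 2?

P8

voice 0=D3 voice 1=D4 -> P8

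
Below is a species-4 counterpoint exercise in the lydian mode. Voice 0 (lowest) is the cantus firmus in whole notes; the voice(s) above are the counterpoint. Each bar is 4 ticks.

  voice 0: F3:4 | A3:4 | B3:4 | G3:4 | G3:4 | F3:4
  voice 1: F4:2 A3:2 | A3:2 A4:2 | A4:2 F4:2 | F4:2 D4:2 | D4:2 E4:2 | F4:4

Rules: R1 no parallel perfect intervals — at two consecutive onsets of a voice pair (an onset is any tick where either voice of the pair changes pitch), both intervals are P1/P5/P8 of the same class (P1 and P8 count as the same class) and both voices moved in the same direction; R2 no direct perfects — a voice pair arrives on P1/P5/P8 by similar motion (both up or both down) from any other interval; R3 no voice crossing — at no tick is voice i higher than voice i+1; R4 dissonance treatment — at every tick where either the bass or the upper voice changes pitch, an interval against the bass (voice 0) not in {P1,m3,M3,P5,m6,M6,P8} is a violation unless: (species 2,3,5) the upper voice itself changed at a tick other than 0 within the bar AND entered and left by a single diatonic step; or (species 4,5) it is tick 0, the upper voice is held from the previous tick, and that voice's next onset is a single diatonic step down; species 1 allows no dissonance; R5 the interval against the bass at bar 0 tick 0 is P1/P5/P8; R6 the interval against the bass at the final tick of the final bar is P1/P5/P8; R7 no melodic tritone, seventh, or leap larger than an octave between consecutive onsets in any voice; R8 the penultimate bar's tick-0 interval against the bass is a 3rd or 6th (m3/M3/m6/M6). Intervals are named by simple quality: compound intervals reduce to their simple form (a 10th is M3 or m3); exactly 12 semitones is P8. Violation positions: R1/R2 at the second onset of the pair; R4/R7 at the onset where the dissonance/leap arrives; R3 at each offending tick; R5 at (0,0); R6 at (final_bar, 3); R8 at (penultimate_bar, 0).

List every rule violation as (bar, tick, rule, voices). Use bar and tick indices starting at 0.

bar 0: v0=F3 v1=F4 downbeat P8
bar 1: v0=A3 v1=A3 downbeat P1
bar 2: v0=B3 v1=A4 downbeat m7
bar 3: v0=G3 v1=F4 downbeat m7
bar 4: v0=G3 v1=D4 downbeat P5
bar 5: v0=F3 v1=F4 downbeat P8
  -> R4 @ bar 2 tick 0 v(0, 1): B3/A4 m7 untreated
  -> R4 @ bar 2 tick 2 v(0, 1): B3/F4 TT untreated
  -> R4 @ bar 3 tick 0 v(0, 1): G3/F4 m7 untreated
  -> R8 @ bar 4 tick 0 v(0, 1): penult P5 not 3rd/6th

(2, 0, R4, (0, 1))
(2, 2, R4, (0, 1))
(3, 0, R4, (0, 1))
(4, 0, R8, (0, 1))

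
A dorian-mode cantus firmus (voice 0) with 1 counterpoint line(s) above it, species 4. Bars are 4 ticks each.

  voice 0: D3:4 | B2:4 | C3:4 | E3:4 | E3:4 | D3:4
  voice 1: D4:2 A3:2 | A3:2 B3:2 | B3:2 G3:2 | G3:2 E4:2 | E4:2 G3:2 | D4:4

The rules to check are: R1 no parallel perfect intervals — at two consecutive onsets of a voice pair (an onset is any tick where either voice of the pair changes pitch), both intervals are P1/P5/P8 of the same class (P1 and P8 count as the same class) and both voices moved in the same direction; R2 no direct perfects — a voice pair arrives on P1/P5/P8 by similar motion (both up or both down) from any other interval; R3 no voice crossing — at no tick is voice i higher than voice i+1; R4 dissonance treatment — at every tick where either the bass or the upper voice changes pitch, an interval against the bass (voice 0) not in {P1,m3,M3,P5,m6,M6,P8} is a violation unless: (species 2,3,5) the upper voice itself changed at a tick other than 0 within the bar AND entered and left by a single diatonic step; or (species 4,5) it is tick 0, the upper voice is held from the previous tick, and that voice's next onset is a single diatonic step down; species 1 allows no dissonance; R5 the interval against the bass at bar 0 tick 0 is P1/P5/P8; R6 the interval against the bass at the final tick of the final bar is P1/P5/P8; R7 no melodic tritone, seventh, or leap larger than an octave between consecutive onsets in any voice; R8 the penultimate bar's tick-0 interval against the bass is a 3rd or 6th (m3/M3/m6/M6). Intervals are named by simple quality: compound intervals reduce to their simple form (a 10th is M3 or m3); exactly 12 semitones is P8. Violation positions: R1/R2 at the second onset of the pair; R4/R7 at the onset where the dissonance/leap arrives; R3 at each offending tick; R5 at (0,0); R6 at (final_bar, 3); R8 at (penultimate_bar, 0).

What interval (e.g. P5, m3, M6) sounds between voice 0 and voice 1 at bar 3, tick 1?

m3

voice 0=E3 voice 1=G3 -> m3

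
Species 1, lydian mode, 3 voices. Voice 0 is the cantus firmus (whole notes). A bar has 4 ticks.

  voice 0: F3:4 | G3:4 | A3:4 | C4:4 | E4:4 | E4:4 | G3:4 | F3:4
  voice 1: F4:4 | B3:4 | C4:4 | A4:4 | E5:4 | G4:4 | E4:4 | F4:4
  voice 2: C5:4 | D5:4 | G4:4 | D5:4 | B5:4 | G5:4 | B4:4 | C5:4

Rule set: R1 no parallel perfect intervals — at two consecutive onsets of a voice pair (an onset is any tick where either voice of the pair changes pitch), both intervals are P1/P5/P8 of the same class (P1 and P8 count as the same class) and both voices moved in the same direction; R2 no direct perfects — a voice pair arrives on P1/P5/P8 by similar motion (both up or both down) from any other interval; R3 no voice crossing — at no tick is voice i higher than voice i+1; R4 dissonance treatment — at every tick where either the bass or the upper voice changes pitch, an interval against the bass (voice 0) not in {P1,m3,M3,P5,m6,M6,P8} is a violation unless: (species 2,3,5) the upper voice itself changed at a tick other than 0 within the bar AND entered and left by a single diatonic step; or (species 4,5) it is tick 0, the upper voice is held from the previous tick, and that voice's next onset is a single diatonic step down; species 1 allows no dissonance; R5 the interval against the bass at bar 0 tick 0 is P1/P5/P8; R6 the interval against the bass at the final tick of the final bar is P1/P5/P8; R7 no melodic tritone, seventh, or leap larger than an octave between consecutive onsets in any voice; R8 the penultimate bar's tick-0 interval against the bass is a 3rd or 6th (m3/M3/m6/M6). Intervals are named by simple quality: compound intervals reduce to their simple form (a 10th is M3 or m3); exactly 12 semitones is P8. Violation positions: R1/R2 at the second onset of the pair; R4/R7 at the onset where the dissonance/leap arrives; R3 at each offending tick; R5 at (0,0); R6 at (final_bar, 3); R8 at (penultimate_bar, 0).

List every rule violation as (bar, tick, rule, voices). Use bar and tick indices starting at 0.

(1, 0, R1, (0, 2))
(1, 0, R7, (1,))
(2, 0, R4, (0, 2))
(3, 0, R4, (0, 2))
(4, 0, R2, (0, 1))
(4, 0, R2, (0, 2))
(4, 0, R2, (1, 2))
(5, 0, R2, (1, 2))
(6, 0, R2, (1, 2))
(7, 0, R1, (1, 2))

bar 0: v0=F3 v1=F4 v2=C5 downbeat P5
bar 1: v0=G3 v1=B3 v2=D5 downbeat P5
bar 2: v0=A3 v1=C4 v2=G4 downbeat m7
bar 3: v0=C4 v1=A4 v2=D5 downbeat M2
bar 4: v0=E4 v1=E5 v2=B5 downbeat P5
bar 5: v0=E4 v1=G4 v2=G5 downbeat m3
bar 6: v0=G3 v1=E4 v2=B4 downbeat M3
bar 7: v0=F3 v1=F4 v2=C5 downbeat P5
  -> R1 @ bar 1 tick 0 v(0, 2): F3/C5 P5 -> G3/D5 P5 similar
  -> R7 @ bar 1 tick 0 v(1,): F4->B3 leap 6st
  -> R4 @ bar 2 tick 0 v(0, 2): A3/G4 m7 untreated
  -> R4 @ bar 3 tick 0 v(0, 2): C4/D5 M2 untreated
  -> R2 @ bar 4 tick 0 v(0, 1): C4/A4 M6 -> E4/E5 P8 similar
  -> R2 @ bar 4 tick 0 v(0, 2): C4/D5 M2 -> E4/B5 P5 similar
  -> R2 @ bar 4 tick 0 v(1, 2): A4/D5 P4 -> E5/B5 P5 similar
  -> R2 @ bar 5 tick 0 v(1, 2): E5/B5 P5 -> G4/G5 P8 similar
  -> R2 @ bar 6 tick 0 v(1, 2): G4/G5 P8 -> E4/B4 P5 similar
  -> R1 @ bar 7 tick 0 v(1, 2): E4/B4 P5 -> F4/C5 P5 similar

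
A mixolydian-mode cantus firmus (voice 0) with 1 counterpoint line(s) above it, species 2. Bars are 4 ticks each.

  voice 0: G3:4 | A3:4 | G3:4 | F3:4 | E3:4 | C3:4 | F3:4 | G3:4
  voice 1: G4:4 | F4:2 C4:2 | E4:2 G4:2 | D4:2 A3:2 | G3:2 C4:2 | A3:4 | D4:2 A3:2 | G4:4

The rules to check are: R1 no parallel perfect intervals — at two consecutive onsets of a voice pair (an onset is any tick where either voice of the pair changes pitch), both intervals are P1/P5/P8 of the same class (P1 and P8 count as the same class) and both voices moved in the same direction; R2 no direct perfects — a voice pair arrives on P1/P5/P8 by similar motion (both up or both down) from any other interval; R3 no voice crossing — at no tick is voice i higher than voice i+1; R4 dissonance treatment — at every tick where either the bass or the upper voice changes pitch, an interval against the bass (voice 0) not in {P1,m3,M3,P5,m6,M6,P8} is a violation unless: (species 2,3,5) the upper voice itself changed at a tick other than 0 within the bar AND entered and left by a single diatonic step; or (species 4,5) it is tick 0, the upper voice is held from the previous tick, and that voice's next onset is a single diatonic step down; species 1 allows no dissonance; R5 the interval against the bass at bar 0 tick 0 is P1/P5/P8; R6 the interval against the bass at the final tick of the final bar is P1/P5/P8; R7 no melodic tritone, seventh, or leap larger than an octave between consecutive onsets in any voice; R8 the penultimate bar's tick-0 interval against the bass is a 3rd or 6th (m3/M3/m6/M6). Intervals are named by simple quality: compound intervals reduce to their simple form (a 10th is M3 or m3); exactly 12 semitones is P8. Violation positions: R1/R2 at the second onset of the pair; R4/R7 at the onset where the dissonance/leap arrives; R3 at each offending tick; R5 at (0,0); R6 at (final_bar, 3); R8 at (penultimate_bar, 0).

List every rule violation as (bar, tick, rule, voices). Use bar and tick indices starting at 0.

bar 0: v0=G3 v1=G4 downbeat P8
bar 1: v0=A3 v1=F4 downbeat m6
bar 2: v0=G3 v1=E4 downbeat M6
bar 3: v0=F3 v1=D4 downbeat M6
bar 4: v0=E3 v1=G3 downbeat m3
bar 5: v0=C3 v1=A3 downbeat M6
bar 6: v0=F3 v1=D4 downbeat M6
bar 7: v0=G3 v1=G4 downbeat P8
  -> R2 @ bar 7 tick 0 v(0, 1): F3/A3 M3 -> G3/G4 P8 similar
  -> R7 @ bar 7 tick 0 v(1,): A3->G4 leap 10st

(7, 0, R2, (0, 1))
(7, 0, R7, (1,))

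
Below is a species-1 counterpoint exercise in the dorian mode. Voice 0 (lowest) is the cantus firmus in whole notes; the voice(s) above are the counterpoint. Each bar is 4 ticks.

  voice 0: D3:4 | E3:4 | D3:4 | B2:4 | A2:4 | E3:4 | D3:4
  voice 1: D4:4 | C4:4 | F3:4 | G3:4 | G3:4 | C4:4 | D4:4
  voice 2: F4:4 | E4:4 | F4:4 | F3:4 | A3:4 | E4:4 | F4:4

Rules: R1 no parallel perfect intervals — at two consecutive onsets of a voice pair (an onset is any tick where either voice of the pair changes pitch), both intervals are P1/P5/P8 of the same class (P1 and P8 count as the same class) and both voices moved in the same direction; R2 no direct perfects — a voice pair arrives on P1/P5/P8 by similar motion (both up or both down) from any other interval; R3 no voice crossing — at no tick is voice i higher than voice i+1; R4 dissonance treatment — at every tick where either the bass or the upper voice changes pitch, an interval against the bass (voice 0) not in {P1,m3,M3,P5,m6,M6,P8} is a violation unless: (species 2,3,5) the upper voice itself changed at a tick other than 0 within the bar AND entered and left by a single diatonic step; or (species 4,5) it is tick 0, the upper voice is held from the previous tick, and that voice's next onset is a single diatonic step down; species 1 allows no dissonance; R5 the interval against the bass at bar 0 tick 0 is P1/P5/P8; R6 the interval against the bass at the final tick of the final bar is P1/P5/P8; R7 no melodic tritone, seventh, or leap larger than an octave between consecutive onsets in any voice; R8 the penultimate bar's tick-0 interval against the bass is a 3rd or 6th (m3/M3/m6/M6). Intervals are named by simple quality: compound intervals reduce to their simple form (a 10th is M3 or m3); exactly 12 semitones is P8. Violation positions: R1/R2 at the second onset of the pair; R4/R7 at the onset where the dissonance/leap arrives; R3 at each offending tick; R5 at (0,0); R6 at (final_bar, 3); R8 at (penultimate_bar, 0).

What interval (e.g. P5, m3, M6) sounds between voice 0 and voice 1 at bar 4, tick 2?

m7

voice 0=A2 voice 1=G3 -> m7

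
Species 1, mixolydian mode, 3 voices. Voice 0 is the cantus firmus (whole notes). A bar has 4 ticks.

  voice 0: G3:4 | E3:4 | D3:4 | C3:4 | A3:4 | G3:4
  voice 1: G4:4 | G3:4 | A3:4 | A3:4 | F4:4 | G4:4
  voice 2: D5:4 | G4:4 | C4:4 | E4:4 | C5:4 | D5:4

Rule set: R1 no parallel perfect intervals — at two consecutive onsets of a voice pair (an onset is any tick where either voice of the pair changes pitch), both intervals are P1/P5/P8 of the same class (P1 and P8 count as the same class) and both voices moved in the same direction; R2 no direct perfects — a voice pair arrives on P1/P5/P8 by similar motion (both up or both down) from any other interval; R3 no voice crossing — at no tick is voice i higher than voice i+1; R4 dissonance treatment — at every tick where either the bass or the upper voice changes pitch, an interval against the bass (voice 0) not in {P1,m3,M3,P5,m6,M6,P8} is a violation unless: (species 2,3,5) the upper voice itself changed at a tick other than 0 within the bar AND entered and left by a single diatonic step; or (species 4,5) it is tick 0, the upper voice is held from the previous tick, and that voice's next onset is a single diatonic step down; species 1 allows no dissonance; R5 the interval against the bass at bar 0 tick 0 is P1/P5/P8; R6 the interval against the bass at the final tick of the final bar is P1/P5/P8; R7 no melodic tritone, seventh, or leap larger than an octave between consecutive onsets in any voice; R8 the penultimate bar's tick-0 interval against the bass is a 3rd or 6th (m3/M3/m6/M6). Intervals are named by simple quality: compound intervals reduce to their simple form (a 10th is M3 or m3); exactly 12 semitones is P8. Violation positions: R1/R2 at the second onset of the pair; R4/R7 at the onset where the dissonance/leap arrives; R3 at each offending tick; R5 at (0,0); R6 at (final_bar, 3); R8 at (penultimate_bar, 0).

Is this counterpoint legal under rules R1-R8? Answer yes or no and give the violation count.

bar 0: v0=G3 v1=G4 v2=D5 (P5)
bar 1: v0=E3 v1=G3 v2=G4 (m3)
bar 2: v0=D3 v1=A3 v2=C4 (m7)
bar 3: v0=C3 v1=A3 v2=E4 (M3)
bar 4: v0=A3 v1=F4 v2=C5 (m3)
bar 5: v0=G3 v1=G4 v2=D5 (P5)
  R2 @ bar1.0: G4/D5 P5 -> G3/G4 P8 similar
  R4 @ bar2.0: D3/C4 m7 untreated
  R1 @ bar4.0: A3/E4 P5 -> F4/C5 P5 similar
  R1 @ bar5.0: F4/C5 P5 -> G4/D5 P5 similar

No (4 violations)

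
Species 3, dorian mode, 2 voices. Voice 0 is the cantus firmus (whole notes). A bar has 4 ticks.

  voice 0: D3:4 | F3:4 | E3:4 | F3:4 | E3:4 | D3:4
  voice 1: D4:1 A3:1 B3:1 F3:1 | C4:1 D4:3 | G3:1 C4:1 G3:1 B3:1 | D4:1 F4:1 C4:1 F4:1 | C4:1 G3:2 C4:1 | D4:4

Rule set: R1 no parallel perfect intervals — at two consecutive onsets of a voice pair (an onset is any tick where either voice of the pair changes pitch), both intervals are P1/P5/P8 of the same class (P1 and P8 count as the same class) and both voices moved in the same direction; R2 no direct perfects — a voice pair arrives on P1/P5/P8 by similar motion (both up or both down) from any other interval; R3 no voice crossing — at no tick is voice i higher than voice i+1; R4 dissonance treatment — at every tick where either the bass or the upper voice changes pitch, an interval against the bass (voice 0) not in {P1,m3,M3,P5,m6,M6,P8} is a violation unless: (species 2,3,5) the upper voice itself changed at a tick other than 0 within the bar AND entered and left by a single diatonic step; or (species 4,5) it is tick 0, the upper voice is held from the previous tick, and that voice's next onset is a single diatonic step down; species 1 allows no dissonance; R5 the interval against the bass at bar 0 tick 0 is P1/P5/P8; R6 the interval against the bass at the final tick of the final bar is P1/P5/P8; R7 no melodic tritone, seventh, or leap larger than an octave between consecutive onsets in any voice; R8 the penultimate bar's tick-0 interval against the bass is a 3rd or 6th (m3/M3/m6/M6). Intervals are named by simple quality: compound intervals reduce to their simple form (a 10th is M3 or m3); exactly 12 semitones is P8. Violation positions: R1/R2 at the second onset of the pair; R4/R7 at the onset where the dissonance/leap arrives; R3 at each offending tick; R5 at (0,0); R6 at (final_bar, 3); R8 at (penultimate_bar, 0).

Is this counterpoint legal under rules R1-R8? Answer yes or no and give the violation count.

No (2 violations)

bar 0: v0=D3 v1=D4 (P8)
bar 1: v0=F3 v1=C4 (P5)
bar 2: v0=E3 v1=G3 (m3)
bar 3: v0=F3 v1=D4 (M6)
bar 4: v0=E3 v1=C4 (m6)
bar 5: v0=D3 v1=D4 (P8)
  R7 @ bar0.3: B3->F3 leap 6st
  R2 @ bar1.0: D3/F3 m3 -> F3/C4 P5 similar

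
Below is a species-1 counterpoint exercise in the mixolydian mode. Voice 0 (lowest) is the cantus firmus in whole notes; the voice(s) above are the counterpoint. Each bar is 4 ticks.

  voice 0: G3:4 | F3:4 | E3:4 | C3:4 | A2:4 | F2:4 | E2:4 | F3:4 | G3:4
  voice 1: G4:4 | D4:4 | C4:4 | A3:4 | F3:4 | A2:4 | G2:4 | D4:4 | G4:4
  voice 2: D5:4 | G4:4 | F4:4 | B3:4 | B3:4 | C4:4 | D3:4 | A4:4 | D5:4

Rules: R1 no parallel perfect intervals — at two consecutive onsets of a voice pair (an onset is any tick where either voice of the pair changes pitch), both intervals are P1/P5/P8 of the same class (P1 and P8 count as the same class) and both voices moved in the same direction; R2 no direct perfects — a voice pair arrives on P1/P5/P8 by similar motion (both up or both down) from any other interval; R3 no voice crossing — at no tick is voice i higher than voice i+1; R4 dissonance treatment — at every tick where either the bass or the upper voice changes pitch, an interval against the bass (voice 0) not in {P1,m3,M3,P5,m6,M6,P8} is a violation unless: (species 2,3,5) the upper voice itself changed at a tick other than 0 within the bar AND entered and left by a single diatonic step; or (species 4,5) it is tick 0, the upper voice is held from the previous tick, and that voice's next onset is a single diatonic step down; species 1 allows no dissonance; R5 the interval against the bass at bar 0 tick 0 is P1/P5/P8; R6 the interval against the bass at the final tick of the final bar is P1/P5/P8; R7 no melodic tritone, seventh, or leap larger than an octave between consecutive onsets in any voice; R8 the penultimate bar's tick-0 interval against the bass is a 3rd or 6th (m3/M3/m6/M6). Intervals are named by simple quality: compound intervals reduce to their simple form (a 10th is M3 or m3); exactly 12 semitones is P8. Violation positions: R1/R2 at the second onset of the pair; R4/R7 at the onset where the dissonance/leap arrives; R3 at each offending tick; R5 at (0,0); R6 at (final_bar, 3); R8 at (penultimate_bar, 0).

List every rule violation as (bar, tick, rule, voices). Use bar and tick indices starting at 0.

bar 0: v0=G3 v1=G4 v2=D5 downbeat P5
bar 1: v0=F3 v1=D4 v2=G4 downbeat M2
bar 2: v0=E3 v1=C4 v2=F4 downbeat m2
bar 3: v0=C3 v1=A3 v2=B3 downbeat M7
bar 4: v0=A2 v1=F3 v2=B3 downbeat M2
bar 5: v0=F2 v1=A2 v2=C4 downbeat P5
bar 6: v0=E2 v1=G2 v2=D3 downbeat m7
bar 7: v0=F3 v1=D4 v2=A4 downbeat M3
bar 8: v0=G3 v1=G4 v2=D5 downbeat P5
  -> R4 @ bar 1 tick 0 v(0, 2): F3/G4 M2 untreated
  -> R4 @ bar 2 tick 0 v(0, 2): E3/F4 m2 untreated
  -> R4 @ bar 3 tick 0 v(0, 2): C3/B3 M7 untreated
  -> R7 @ bar 3 tick 0 v(2,): F4->B3 leap 6st
  -> R4 @ bar 4 tick 0 v(0, 2): A2/B3 M2 untreated
  -> R2 @ bar 6 tick 0 v(1, 2): A2/C4 m3 -> G2/D3 P5 similar
  -> R4 @ bar 6 tick 0 v(0, 2): E2/D3 m7 untreated
  -> R7 @ bar 6 tick 0 v(2,): C4->D3 leap 10st
  -> R1 @ bar 7 tick 0 v(1, 2): G2/D3 P5 -> D4/A4 P5 similar
  -> R7 @ bar 7 tick 0 v(0,): E2->F3 leap 13st
  -> R7 @ bar 7 tick 0 v(1,): G2->D4 leap 19st
  -> R7 @ bar 7 tick 0 v(2,): D3->A4 leap 19st
  -> R1 @ bar 8 tick 0 v(1, 2): D4/A4 P5 -> G4/D5 P5 similar
  -> R2 @ bar 8 tick 0 v(0, 1): F3/D4 M6 -> G3/G4 P8 similar
  -> R2 @ bar 8 tick 0 v(0, 2): F3/A4 M3 -> G3/D5 P5 similar

(1, 0, R4, (0, 2))
(2, 0, R4, (0, 2))
(3, 0, R4, (0, 2))
(3, 0, R7, (2,))
(4, 0, R4, (0, 2))
(6, 0, R2, (1, 2))
(6, 0, R4, (0, 2))
(6, 0, R7, (2,))
(7, 0, R1, (1, 2))
(7, 0, R7, (0,))
(7, 0, R7, (1,))
(7, 0, R7, (2,))
(8, 0, R1, (1, 2))
(8, 0, R2, (0, 1))
(8, 0, R2, (0, 2))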